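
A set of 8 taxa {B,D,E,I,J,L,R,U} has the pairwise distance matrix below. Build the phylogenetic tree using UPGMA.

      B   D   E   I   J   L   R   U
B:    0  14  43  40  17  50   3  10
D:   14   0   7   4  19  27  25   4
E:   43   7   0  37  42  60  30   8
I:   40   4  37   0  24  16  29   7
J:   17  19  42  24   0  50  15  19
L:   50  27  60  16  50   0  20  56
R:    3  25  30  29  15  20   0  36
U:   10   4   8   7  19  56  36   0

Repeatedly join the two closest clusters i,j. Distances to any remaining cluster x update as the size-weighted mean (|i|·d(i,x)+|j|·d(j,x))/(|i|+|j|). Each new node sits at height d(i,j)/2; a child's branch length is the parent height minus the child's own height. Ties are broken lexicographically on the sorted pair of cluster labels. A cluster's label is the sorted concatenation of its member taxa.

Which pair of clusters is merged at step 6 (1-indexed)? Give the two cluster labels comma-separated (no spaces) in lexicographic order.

1. join B+R (d=3) ⇒ BR; edges |B|=3/2, |R|=3/2
  updated: d(BR,D)=39/2, d(BR,E)=73/2, d(BR,I)=69/2, d(BR,J)=16, d(BR,L)=35, d(BR,U)=23
2. join D+I (d=4) ⇒ DI; edges |D|=2, |I|=2
  updated: d(BR,DI)=27, d(DI,E)=22, d(DI,J)=43/2, d(DI,L)=43/2, d(DI,U)=11/2
3. join DI+U (d=11/2) ⇒ DIU; edges |DI|=3/4, |U|=11/4
  updated: d(BR,DIU)=77/3, d(DIU,E)=52/3, d(DIU,J)=62/3, d(DIU,L)=33
4. join BR+J (d=16) ⇒ BJR; edges |BR|=13/2, |J|=8
  updated: d(BJR,DIU)=24, d(BJR,E)=115/3, d(BJR,L)=40
5. join DIU+E (d=52/3) ⇒ DEIU; edges |DIU|=71/12, |E|=26/3
  updated: d(BJR,DEIU)=331/12, d(DEIU,L)=159/4
6. join BJR+DEIU (d=331/12) ⇒ BDEIJRU; edges |BJR|=139/24, |DEIU|=41/8
  updated: d(BDEIJRU,L)=279/7
7. join BDEIJRU+L (d=279/7) ⇒ BDEIJLRU; edges |BDEIJRU|=1031/168, |L|=279/14
final tree: ((((B:3/2,R:3/2):13/2,J:8):139/24,(((D:2,I:2):3/4,U:11/4):71/12,E:26/3):41/8):1031/168,L:279/14)
total length: 12863/168

BJR,DEIU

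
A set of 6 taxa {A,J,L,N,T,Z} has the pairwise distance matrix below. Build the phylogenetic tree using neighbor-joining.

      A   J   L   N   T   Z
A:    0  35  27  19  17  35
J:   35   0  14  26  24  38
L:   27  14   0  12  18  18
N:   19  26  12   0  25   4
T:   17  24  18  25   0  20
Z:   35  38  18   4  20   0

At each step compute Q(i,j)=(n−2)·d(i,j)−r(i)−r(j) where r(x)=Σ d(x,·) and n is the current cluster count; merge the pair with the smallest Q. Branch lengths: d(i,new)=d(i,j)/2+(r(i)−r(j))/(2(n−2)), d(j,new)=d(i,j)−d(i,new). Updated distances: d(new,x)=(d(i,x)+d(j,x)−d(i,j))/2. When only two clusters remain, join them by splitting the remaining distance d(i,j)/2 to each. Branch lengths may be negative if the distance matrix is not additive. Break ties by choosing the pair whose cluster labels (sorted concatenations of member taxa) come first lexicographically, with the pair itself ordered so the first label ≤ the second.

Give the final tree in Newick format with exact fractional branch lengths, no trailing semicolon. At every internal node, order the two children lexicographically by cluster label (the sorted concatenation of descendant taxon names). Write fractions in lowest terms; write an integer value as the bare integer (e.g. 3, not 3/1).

(((A:97/8,T:39/8):41/8,(J:73/6,L:11/6):43/8):73/16,(N:-13/8,Z:45/8):73/16)

iteration 1: select N,Z (d=4, Q=-185); attach at lengths (-13/8, 45/8); label the merged cluster NZ
  updated: d(A,NZ)=25, d(J,NZ)=30, d(L,NZ)=13, d(NZ,T)=41/2
iteration 2: select J,L (d=14, Q=-133); attach at lengths (73/6, 11/6); label the merged cluster JL
  updated: d(A,JL)=24, d(JL,NZ)=29/2, d(JL,T)=14
iteration 3: select A,T (d=17, Q=-167/2); attach at lengths (97/8, 39/8); label the merged cluster AT
  updated: d(AT,JL)=21/2, d(AT,NZ)=57/4
iteration 4: select AT,JL (d=21/2, Q=-157/4); attach at lengths (41/8, 43/8); label the merged cluster AJLT
  updated: d(AJLT,NZ)=73/8
iteration 5: select AJLT,NZ (d=73/8); attach at lengths (73/16, 73/16); label the merged cluster AJLNTZ
final tree: (((A:97/8,T:39/8):41/8,(J:73/6,L:11/6):43/8):73/16,(N:-13/8,Z:45/8):73/16)
total length: 437/8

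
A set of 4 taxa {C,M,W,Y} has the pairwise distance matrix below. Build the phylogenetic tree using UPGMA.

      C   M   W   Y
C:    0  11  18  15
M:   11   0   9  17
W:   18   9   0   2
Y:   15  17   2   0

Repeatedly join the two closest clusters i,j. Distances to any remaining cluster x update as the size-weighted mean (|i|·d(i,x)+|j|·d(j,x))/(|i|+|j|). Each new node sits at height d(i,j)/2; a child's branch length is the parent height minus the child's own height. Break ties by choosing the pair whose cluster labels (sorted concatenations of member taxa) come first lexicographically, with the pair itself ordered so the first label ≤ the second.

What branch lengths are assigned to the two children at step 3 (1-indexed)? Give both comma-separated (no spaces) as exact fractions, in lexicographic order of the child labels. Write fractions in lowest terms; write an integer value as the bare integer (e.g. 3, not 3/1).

step 1: merge (W,Y) at d=2; branch lengths W→1, Y→1; new cluster WY
  updated: d(C,WY)=33/2, d(M,WY)=13
step 2: merge (C,M) at d=11; branch lengths C→11/2, M→11/2; new cluster CM
  updated: d(CM,WY)=59/4
step 3: merge (CM,WY) at d=59/4; branch lengths CM→15/8, WY→51/8; new cluster CMWY
final tree: ((C:11/2,M:11/2):15/8,(W:1,Y:1):51/8)
total length: 85/4

15/8,51/8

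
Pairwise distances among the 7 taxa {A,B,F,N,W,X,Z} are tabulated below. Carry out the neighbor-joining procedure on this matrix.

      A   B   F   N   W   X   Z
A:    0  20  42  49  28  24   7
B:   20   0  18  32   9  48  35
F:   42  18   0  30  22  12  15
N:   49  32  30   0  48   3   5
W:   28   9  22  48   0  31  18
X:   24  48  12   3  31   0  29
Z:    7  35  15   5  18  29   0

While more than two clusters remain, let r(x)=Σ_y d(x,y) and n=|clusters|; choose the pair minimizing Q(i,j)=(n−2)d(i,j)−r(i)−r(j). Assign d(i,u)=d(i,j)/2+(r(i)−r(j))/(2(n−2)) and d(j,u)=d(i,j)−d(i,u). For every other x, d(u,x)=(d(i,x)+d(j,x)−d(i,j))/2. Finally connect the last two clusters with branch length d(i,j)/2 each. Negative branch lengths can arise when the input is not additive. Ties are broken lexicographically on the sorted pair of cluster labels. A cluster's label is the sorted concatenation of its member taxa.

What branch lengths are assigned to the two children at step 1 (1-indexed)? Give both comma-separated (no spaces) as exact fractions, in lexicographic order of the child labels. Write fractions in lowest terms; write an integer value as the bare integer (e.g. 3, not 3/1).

iteration 1: select N,X (d=3, Q=-299); attach at lengths (7/2, -1/2); label the merged cluster NX
  updated: d(A,NX)=35, d(B,NX)=77/2, d(F,NX)=39/2, d(NX,W)=38, d(NX,Z)=31/2
iteration 2: select B,W (d=9, Q=-399/2); attach at lengths (83/16, 61/16); label the merged cluster BW
  updated: d(A,BW)=39/2, d(BW,F)=31/2, d(BW,NX)=135/4, d(BW,Z)=22
iteration 3: select A,Z (d=7, Q=-142); attach at lengths (65/6, -23/6); label the merged cluster AZ
  updated: d(AZ,BW)=69/4, d(AZ,F)=25, d(AZ,NX)=87/4
iteration 4: select AZ,BW (d=69/4, Q=-96); attach at lengths (8, 37/4); label the merged cluster ABWZ
  updated: d(ABWZ,F)=93/8, d(ABWZ,NX)=153/8
iteration 5: select ABWZ,F (d=93/8, Q=-201/4); attach at lengths (45/8, 6); label the merged cluster ABFWZ
  updated: d(ABFWZ,NX)=27/2
iteration 6: select ABFWZ,NX (d=27/2); attach at lengths (27/4, 27/4); label the merged cluster ABFNWXZ
final tree: ((((A:65/6,Z:-23/6):8,(B:83/16,W:61/16):37/4):45/8,F:6):27/4,(N:7/2,X:-1/2):27/4)
total length: 491/8

7/2,-1/2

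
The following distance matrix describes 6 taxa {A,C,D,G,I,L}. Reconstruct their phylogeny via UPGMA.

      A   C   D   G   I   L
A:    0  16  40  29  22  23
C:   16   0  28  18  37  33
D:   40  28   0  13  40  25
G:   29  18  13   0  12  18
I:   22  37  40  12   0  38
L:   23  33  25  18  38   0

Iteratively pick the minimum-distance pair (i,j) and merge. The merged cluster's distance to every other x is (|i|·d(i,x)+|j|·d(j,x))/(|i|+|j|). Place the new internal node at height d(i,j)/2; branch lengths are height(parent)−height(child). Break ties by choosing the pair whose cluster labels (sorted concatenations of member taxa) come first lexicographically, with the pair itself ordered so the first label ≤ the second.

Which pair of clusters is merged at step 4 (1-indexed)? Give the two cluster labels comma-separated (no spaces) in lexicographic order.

AC,GI

iteration 1: select G,I (d=12); attach at lengths (6, 6); label the merged cluster GI
  updated: d(A,GI)=51/2, d(C,GI)=55/2, d(D,GI)=53/2, d(GI,L)=28
iteration 2: select A,C (d=16); attach at lengths (8, 8); label the merged cluster AC
  updated: d(AC,D)=34, d(AC,GI)=53/2, d(AC,L)=28
iteration 3: select D,L (d=25); attach at lengths (25/2, 25/2); label the merged cluster DL
  updated: d(AC,DL)=31, d(DL,GI)=109/4
iteration 4: select AC,GI (d=53/2); attach at lengths (21/4, 29/4); label the merged cluster ACGI
  updated: d(ACGI,DL)=233/8
iteration 5: select ACGI,DL (d=233/8); attach at lengths (21/16, 33/16); label the merged cluster ACDGIL
final tree: (((A:8,C:8):21/4,(G:6,I:6):29/4):21/16,(D:25/2,L:25/2):33/16)
total length: 551/8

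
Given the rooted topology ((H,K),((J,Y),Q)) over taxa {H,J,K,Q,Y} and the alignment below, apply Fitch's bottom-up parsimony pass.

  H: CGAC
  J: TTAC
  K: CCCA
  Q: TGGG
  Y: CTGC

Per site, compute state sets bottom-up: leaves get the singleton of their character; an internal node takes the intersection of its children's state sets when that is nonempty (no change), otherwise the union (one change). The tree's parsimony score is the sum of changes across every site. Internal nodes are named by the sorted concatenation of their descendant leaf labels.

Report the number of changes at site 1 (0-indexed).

2

[col 0] HK: children H:{C}, K:{C} ∩→ {C}; cost 0
[col 0] JY: children J:{T}, Y:{C} ∪→ {C,T}; cost 1
[col 0] JQY: children JY:{C,T}, Q:{T} ∩→ {T}; cost 0
[col 0] HJKQY: children HK:{C}, JQY:{T} ∪→ {C,T}; cost 1
[col 1] HK: children H:{G}, K:{C} ∪→ {C,G}; cost 1
[col 1] JY: children J:{T}, Y:{T} ∩→ {T}; cost 0
[col 1] JQY: children JY:{T}, Q:{G} ∪→ {G,T}; cost 1
[col 1] HJKQY: children HK:{C,G}, JQY:{G,T} ∩→ {G}; cost 0
[col 2] HK: children H:{A}, K:{C} ∪→ {A,C}; cost 1
[col 2] JY: children J:{A}, Y:{G} ∪→ {A,G}; cost 1
[col 2] JQY: children JY:{A,G}, Q:{G} ∩→ {G}; cost 0
[col 2] HJKQY: children HK:{A,C}, JQY:{G} ∪→ {A,C,G}; cost 1
[col 3] HK: children H:{C}, K:{A} ∪→ {A,C}; cost 1
[col 3] JY: children J:{C}, Y:{C} ∩→ {C}; cost 0
[col 3] JQY: children JY:{C}, Q:{G} ∪→ {C,G}; cost 1
[col 3] HJKQY: children HK:{A,C}, JQY:{C,G} ∩→ {C}; cost 0
per-site changes: [2, 2, 3, 2]; total = 9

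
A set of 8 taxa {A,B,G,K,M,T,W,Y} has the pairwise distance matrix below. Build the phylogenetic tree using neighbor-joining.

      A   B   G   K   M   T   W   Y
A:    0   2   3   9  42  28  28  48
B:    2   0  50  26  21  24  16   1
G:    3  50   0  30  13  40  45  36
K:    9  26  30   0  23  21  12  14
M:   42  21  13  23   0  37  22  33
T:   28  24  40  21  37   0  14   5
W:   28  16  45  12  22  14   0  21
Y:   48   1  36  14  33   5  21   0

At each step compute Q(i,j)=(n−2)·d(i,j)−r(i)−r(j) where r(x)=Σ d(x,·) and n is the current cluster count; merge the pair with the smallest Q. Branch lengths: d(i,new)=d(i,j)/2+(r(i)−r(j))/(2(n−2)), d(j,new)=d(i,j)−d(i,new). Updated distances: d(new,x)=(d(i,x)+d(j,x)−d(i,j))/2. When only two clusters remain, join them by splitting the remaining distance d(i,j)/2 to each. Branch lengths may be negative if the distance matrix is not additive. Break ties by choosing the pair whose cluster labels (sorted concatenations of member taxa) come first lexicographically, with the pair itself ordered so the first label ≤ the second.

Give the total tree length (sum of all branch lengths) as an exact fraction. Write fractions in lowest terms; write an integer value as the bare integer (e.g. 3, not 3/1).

265/4

1. join A+G (d=3, Q=-359) ⇒ AG; edges |A|=-13/4, |G|=25/4
  updated: d(AG,B)=49/2, d(AG,K)=18, d(AG,M)=26, d(AG,T)=65/2, d(AG,W)=35, d(AG,Y)=81/2
2. join T+Y (d=5, Q=-223) ⇒ TY; edges |T|=22/5, |Y|=3/5
  updated: d(AG,TY)=34, d(B,TY)=10, d(K,TY)=15, d(M,TY)=65/2, d(TY,W)=15
3. join B+TY (d=10, Q=-164) ⇒ BTY; edges |B|=31/8, |TY|=49/8
  updated: d(AG,BTY)=97/4, d(BTY,K)=31/2, d(BTY,M)=87/4, d(BTY,W)=21/2
4. join BTY+W (d=21/2, Q=-120) ⇒ BTWY; edges |BTY|=4, |W|=13/2
  updated: d(AG,BTWY)=195/8, d(BTWY,K)=17/2, d(BTWY,M)=133/8
5. join AG+M (d=26, Q=-82) ⇒ AGM; edges |AG|=219/16, |M|=197/16
  updated: d(AGM,BTWY)=15/2, d(AGM,K)=15/2
6. join AGM+BTWY (d=15/2, Q=-47/2) ⇒ ABGMTWY; edges |AGM|=13/4, |BTWY|=17/4
  updated: d(ABGMTWY,K)=17/4
7. join ABGMTWY+K (d=17/4) ⇒ ABGKMTWY; edges |ABGMTWY|=17/8, |K|=17/8
final tree: ((((A:-13/4,G:25/4):219/16,M:197/16):13/4,((B:31/8,(T:22/5,Y:3/5):49/8):4,W:13/2):17/4):17/8,K:17/8)
total length: 265/4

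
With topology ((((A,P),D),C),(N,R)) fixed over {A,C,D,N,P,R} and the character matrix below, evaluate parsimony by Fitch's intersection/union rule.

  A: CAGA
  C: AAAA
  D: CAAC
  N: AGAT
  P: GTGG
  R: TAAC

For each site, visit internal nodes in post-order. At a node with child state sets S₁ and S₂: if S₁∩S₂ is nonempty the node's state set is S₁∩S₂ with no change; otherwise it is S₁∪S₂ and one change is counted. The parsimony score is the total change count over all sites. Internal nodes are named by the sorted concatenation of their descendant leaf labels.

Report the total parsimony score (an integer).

[col 0] AP: children A:{C}, P:{G} ∪→ {C,G}; cost 1
[col 0] ADP: children AP:{C,G}, D:{C} ∩→ {C}; cost 0
[col 0] ACDP: children ADP:{C}, C:{A} ∪→ {A,C}; cost 1
[col 0] NR: children N:{A}, R:{T} ∪→ {A,T}; cost 1
[col 0] ACDNPR: children ACDP:{A,C}, NR:{A,T} ∩→ {A}; cost 0
[col 1] AP: children A:{A}, P:{T} ∪→ {A,T}; cost 1
[col 1] ADP: children AP:{A,T}, D:{A} ∩→ {A}; cost 0
[col 1] ACDP: children ADP:{A}, C:{A} ∩→ {A}; cost 0
[col 1] NR: children N:{G}, R:{A} ∪→ {A,G}; cost 1
[col 1] ACDNPR: children ACDP:{A}, NR:{A,G} ∩→ {A}; cost 0
[col 2] AP: children A:{G}, P:{G} ∩→ {G}; cost 0
[col 2] ADP: children AP:{G}, D:{A} ∪→ {A,G}; cost 1
[col 2] ACDP: children ADP:{A,G}, C:{A} ∩→ {A}; cost 0
[col 2] NR: children N:{A}, R:{A} ∩→ {A}; cost 0
[col 2] ACDNPR: children ACDP:{A}, NR:{A} ∩→ {A}; cost 0
[col 3] AP: children A:{A}, P:{G} ∪→ {A,G}; cost 1
[col 3] ADP: children AP:{A,G}, D:{C} ∪→ {A,C,G}; cost 1
[col 3] ACDP: children ADP:{A,C,G}, C:{A} ∩→ {A}; cost 0
[col 3] NR: children N:{T}, R:{C} ∪→ {C,T}; cost 1
[col 3] ACDNPR: children ACDP:{A}, NR:{C,T} ∪→ {A,C,T}; cost 1
per-site changes: [3, 2, 1, 4]; total = 10

10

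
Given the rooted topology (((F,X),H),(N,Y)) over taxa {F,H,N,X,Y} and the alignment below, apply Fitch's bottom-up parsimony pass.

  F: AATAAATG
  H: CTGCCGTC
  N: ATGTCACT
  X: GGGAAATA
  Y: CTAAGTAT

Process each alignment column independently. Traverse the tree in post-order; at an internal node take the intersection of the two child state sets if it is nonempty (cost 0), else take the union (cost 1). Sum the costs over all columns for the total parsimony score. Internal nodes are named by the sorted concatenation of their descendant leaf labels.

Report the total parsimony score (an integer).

18

[col 0] FX: children F:{A}, X:{G} ∪→ {A,G}; cost 1
[col 0] FHX: children FX:{A,G}, H:{C} ∪→ {A,C,G}; cost 1
[col 0] NY: children N:{A}, Y:{C} ∪→ {A,C}; cost 1
[col 0] FHNXY: children FHX:{A,C,G}, NY:{A,C} ∩→ {A,C}; cost 0
[col 1] FX: children F:{A}, X:{G} ∪→ {A,G}; cost 1
[col 1] FHX: children FX:{A,G}, H:{T} ∪→ {A,G,T}; cost 1
[col 1] NY: children N:{T}, Y:{T} ∩→ {T}; cost 0
[col 1] FHNXY: children FHX:{A,G,T}, NY:{T} ∩→ {T}; cost 0
[col 2] FX: children F:{T}, X:{G} ∪→ {G,T}; cost 1
[col 2] FHX: children FX:{G,T}, H:{G} ∩→ {G}; cost 0
[col 2] NY: children N:{G}, Y:{A} ∪→ {A,G}; cost 1
[col 2] FHNXY: children FHX:{G}, NY:{A,G} ∩→ {G}; cost 0
[col 3] FX: children F:{A}, X:{A} ∩→ {A}; cost 0
[col 3] FHX: children FX:{A}, H:{C} ∪→ {A,C}; cost 1
[col 3] NY: children N:{T}, Y:{A} ∪→ {A,T}; cost 1
[col 3] FHNXY: children FHX:{A,C}, NY:{A,T} ∩→ {A}; cost 0
[col 4] FX: children F:{A}, X:{A} ∩→ {A}; cost 0
[col 4] FHX: children FX:{A}, H:{C} ∪→ {A,C}; cost 1
[col 4] NY: children N:{C}, Y:{G} ∪→ {C,G}; cost 1
[col 4] FHNXY: children FHX:{A,C}, NY:{C,G} ∩→ {C}; cost 0
[col 5] FX: children F:{A}, X:{A} ∩→ {A}; cost 0
[col 5] FHX: children FX:{A}, H:{G} ∪→ {A,G}; cost 1
[col 5] NY: children N:{A}, Y:{T} ∪→ {A,T}; cost 1
[col 5] FHNXY: children FHX:{A,G}, NY:{A,T} ∩→ {A}; cost 0
[col 6] FX: children F:{T}, X:{T} ∩→ {T}; cost 0
[col 6] FHX: children FX:{T}, H:{T} ∩→ {T}; cost 0
[col 6] NY: children N:{C}, Y:{A} ∪→ {A,C}; cost 1
[col 6] FHNXY: children FHX:{T}, NY:{A,C} ∪→ {A,C,T}; cost 1
[col 7] FX: children F:{G}, X:{A} ∪→ {A,G}; cost 1
[col 7] FHX: children FX:{A,G}, H:{C} ∪→ {A,C,G}; cost 1
[col 7] NY: children N:{T}, Y:{T} ∩→ {T}; cost 0
[col 7] FHNXY: children FHX:{A,C,G}, NY:{T} ∪→ {A,C,G,T}; cost 1
per-site changes: [3, 2, 2, 2, 2, 2, 2, 3]; total = 18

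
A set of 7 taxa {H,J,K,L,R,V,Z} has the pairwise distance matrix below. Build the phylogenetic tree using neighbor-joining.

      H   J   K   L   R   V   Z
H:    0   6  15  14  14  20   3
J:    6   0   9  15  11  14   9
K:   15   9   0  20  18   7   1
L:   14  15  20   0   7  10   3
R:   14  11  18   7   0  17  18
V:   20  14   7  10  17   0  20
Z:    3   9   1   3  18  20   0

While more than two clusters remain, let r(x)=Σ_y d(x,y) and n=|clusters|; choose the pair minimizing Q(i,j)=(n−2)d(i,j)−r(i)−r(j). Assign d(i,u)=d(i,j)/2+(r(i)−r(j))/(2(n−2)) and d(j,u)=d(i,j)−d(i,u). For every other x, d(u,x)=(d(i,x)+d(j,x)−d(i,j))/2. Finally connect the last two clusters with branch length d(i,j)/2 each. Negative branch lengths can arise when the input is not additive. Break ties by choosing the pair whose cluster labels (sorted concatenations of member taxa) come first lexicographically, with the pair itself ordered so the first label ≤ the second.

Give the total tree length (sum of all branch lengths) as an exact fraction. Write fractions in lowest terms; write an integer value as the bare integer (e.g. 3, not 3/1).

step 1: merge (K,V) at d=7, Q=-123; branch lengths K→17/10, V→53/10; new cluster KV
  updated: d(H,KV)=14, d(J,KV)=8, d(KV,L)=23/2, d(KV,R)=14, d(KV,Z)=7
step 2: merge (L,R) at d=7, Q=-173/2; branch lengths L→29/16, R→83/16; new cluster LR
  updated: d(H,LR)=21/2, d(J,LR)=19/2, d(KV,LR)=37/4, d(LR,Z)=7
step 3: merge (H,Z) at d=3, Q=-101/2; branch lengths H→11/4, Z→1/4; new cluster HZ
  updated: d(HZ,J)=6, d(HZ,KV)=9, d(HZ,LR)=29/4
step 4: merge (HZ,J) at d=6, Q=-135/4; branch lengths HZ→43/16, J→53/16; new cluster HJZ
  updated: d(HJZ,KV)=11/2, d(HJZ,LR)=43/8
step 5: merge (HJZ,KV) at d=11/2, Q=-161/8; branch lengths HJZ→13/16, KV→75/16; new cluster HJKVZ
  updated: d(HJKVZ,LR)=73/16
step 6: merge (HJKVZ,LR) at d=73/16; branch lengths HJKVZ→73/32, LR→73/32; new cluster HJKLRVZ
final tree: ((((H:11/4,Z:1/4):43/16,J:53/16):13/16,(K:17/10,V:53/10):75/16):73/32,(L:29/16,R:83/16):73/32)
total length: 529/16

529/16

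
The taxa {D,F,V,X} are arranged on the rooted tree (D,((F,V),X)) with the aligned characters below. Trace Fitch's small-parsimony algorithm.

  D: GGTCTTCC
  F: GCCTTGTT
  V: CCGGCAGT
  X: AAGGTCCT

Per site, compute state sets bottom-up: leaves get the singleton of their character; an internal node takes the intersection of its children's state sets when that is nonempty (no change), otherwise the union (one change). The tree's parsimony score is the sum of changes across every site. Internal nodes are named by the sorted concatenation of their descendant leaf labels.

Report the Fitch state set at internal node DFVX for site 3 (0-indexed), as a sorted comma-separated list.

site 0, node FV: F={G} ∪ V={C} → {C,G} (+1)
site 0, node FVX: FV={C,G} ∪ X={A} → {A,C,G} (+1)
site 0, node DFVX: D={G} ∩ FVX={A,C,G} → {G} (+0)
site 1, node FV: F={C} ∩ V={C} → {C} (+0)
site 1, node FVX: FV={C} ∪ X={A} → {A,C} (+1)
site 1, node DFVX: D={G} ∪ FVX={A,C} → {A,C,G} (+1)
site 2, node FV: F={C} ∪ V={G} → {C,G} (+1)
site 2, node FVX: FV={C,G} ∩ X={G} → {G} (+0)
site 2, node DFVX: D={T} ∪ FVX={G} → {G,T} (+1)
site 3, node FV: F={T} ∪ V={G} → {G,T} (+1)
site 3, node FVX: FV={G,T} ∩ X={G} → {G} (+0)
site 3, node DFVX: D={C} ∪ FVX={G} → {C,G} (+1)
site 4, node FV: F={T} ∪ V={C} → {C,T} (+1)
site 4, node FVX: FV={C,T} ∩ X={T} → {T} (+0)
site 4, node DFVX: D={T} ∩ FVX={T} → {T} (+0)
site 5, node FV: F={G} ∪ V={A} → {A,G} (+1)
site 5, node FVX: FV={A,G} ∪ X={C} → {A,C,G} (+1)
site 5, node DFVX: D={T} ∪ FVX={A,C,G} → {A,C,G,T} (+1)
site 6, node FV: F={T} ∪ V={G} → {G,T} (+1)
site 6, node FVX: FV={G,T} ∪ X={C} → {C,G,T} (+1)
site 6, node DFVX: D={C} ∩ FVX={C,G,T} → {C} (+0)
site 7, node FV: F={T} ∩ V={T} → {T} (+0)
site 7, node FVX: FV={T} ∩ X={T} → {T} (+0)
site 7, node DFVX: D={C} ∪ FVX={T} → {C,T} (+1)
per-site changes: [2, 2, 2, 2, 1, 3, 2, 1]; total = 15

C,G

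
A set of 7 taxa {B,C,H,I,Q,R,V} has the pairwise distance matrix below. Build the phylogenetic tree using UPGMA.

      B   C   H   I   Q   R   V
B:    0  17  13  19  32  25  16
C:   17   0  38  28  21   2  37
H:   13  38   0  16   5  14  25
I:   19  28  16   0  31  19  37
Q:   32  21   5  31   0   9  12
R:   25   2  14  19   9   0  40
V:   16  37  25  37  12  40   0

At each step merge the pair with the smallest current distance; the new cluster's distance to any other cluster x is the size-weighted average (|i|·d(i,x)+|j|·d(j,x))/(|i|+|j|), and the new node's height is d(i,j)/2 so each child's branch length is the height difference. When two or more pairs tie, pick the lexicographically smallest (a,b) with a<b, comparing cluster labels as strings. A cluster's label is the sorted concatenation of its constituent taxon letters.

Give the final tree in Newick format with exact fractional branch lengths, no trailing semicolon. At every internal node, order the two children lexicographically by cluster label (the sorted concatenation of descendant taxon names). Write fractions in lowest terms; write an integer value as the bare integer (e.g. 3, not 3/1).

(((B:8,V:8):9/4,(H:5/2,Q:5/2):31/4):29/12,((C:1,R:1):43/4,I:47/4):11/12)

1. join C+R (d=2) ⇒ CR; edges |C|=1, |R|=1
  updated: d(B,CR)=21, d(CR,H)=26, d(CR,I)=47/2, d(CR,Q)=15, d(CR,V)=77/2
2. join H+Q (d=5) ⇒ HQ; edges |H|=5/2, |Q|=5/2
  updated: d(B,HQ)=45/2, d(CR,HQ)=41/2, d(HQ,I)=47/2, d(HQ,V)=37/2
3. join B+V (d=16) ⇒ BV; edges |B|=8, |V|=8
  updated: d(BV,CR)=119/4, d(BV,HQ)=41/2, d(BV,I)=28
4. join BV+HQ (d=41/2) ⇒ BHQV; edges |BV|=9/4, |HQ|=31/4
  updated: d(BHQV,CR)=201/8, d(BHQV,I)=103/4
5. join CR+I (d=47/2) ⇒ CIR; edges |CR|=43/4, |I|=47/4
  updated: d(BHQV,CIR)=76/3
6. join BHQV+CIR (d=76/3) ⇒ BCHIQRV; edges |BHQV|=29/12, |CIR|=11/12
final tree: (((B:8,V:8):9/4,(H:5/2,Q:5/2):31/4):29/12,((C:1,R:1):43/4,I:47/4):11/12)
total length: 353/6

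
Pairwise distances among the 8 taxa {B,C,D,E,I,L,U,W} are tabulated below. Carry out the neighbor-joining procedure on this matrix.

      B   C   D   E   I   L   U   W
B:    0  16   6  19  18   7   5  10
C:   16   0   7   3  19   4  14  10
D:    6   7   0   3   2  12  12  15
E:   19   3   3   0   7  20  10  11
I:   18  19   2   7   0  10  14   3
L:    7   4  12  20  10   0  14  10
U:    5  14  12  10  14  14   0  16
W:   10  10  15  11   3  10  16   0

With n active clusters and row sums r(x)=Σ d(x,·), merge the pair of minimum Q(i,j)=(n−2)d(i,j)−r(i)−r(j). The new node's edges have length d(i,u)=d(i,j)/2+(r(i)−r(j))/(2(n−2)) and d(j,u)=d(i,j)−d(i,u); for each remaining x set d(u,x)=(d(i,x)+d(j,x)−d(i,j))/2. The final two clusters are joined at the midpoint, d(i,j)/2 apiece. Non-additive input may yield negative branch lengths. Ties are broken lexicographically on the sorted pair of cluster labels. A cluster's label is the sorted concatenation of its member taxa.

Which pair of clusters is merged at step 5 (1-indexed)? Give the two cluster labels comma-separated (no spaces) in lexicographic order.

step 1: merge (B,U) at d=5, Q=-136; branch lengths B→13/6, U→17/6; new cluster BU
  updated: d(BU,C)=25/2, d(BU,D)=13/2, d(BU,E)=12, d(BU,I)=27/2, d(BU,L)=8, d(BU,W)=21/2
step 2: merge (C,L) at d=4, Q=-199/2; branch lengths C→23/20, L→57/20; new cluster CL
  updated: d(BU,CL)=33/4, d(CL,D)=15/2, d(CL,E)=19/2, d(CL,I)=25/2, d(CL,W)=8
step 3: merge (I,W) at d=3, Q=-147/2; branch lengths I→5/16, W→43/16; new cluster IW
  updated: d(BU,IW)=21/2, d(CL,IW)=35/4, d(D,IW)=7, d(E,IW)=15/2
step 4: merge (D,E) at d=3, Q=-47; branch lengths D→1/6, E→17/6; new cluster DE
  updated: d(BU,DE)=31/4, d(CL,DE)=7, d(DE,IW)=23/4
step 5: merge (BU,CL) at d=33/4, Q=-34; branch lengths BU→19/4, CL→7/2; new cluster BCLU
  updated: d(BCLU,DE)=13/4, d(BCLU,IW)=11/2
step 6: merge (BCLU,DE) at d=13/4, Q=-29/2; branch lengths BCLU→3/2, DE→7/4; new cluster BCDELU
  updated: d(BCDELU,IW)=4
step 7: merge (BCDELU,IW) at d=4; branch lengths BCDELU→2, IW→2; new cluster BCDEILUW
final tree: ((((B:13/6,U:17/6):19/4,(C:23/20,L:57/20):7/2):3/2,(D:1/6,E:17/6):7/4):2,(I:5/16,W:43/16):2)
total length: 61/2

BU,CL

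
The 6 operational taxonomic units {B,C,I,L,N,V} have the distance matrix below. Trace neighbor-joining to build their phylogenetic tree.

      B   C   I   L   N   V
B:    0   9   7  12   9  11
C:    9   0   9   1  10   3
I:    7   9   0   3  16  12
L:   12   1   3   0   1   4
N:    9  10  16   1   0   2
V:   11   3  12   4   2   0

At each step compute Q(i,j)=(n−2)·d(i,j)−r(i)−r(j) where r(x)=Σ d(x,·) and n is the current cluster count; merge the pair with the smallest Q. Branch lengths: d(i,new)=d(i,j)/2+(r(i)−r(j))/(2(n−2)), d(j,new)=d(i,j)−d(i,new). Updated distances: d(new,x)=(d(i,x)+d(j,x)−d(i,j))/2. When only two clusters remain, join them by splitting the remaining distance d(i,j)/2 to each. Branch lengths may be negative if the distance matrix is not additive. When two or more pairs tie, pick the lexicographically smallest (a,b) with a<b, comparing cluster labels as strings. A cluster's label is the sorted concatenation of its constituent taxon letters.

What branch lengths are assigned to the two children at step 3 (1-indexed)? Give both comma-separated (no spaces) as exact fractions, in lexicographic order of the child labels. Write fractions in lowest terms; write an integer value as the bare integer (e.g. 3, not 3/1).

4,3/2

1. join B+I (d=7, Q=-67) ⇒ BI; edges |B|=29/8, |I|=27/8
  updated: d(BI,C)=11/2, d(BI,L)=4, d(BI,N)=9, d(BI,V)=8
2. join N+V (d=2, Q=-33) ⇒ NV; edges |N|=11/6, |V|=1/6
  updated: d(BI,NV)=15/2, d(C,NV)=11/2, d(L,NV)=3/2
3. join BI+C (d=11/2, Q=-18) ⇒ BCI; edges |BI|=4, |C|=3/2
  updated: d(BCI,L)=-1/4, d(BCI,NV)=15/4
4. join BCI+L (d=-1/4, Q=-5) ⇒ BCIL; edges |BCI|=1, |L|=-5/4
  updated: d(BCIL,NV)=11/4
5. join BCIL+NV (d=11/4) ⇒ BCILNV; edges |BCIL|=11/8, |NV|=11/8
final tree: ((((B:29/8,I:27/8):4,C:3/2):1,L:-5/4):11/8,(N:11/6,V:1/6):11/8)
total length: 17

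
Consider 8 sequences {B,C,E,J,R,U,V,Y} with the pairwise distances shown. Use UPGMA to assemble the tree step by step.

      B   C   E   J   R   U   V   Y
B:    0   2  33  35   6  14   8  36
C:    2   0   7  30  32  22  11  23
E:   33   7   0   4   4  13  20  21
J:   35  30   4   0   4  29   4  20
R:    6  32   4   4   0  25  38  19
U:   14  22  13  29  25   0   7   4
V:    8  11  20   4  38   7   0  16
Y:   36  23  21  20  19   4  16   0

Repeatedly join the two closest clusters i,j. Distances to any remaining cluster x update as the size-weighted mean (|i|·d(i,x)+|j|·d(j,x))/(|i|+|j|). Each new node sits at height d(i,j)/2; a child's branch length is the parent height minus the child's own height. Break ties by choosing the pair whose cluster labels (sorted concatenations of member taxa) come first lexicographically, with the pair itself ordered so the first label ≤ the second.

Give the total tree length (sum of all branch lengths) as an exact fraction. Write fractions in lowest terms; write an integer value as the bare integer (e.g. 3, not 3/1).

2623/60

step 1: merge (B,C) at d=2; branch lengths B→1, C→1; new cluster BC
  updated: d(BC,E)=20, d(BC,J)=65/2, d(BC,R)=19, d(BC,U)=18, d(BC,V)=19/2, d(BC,Y)=59/2
step 2: merge (E,J) at d=4; branch lengths E→2, J→2; new cluster EJ
  updated: d(BC,EJ)=105/4, d(EJ,R)=4, d(EJ,U)=21, d(EJ,V)=12, d(EJ,Y)=41/2
step 3: merge (EJ,R) at d=4; branch lengths EJ→0, R→2; new cluster EJR
  updated: d(BC,EJR)=143/6, d(EJR,U)=67/3, d(EJR,V)=62/3, d(EJR,Y)=20
step 4: merge (U,Y) at d=4; branch lengths U→2, Y→2; new cluster UY
  updated: d(BC,UY)=95/4, d(EJR,UY)=127/6, d(UY,V)=23/2
step 5: merge (BC,V) at d=19/2; branch lengths BC→15/4, V→19/4; new cluster BCV
  updated: d(BCV,EJR)=205/9, d(BCV,UY)=59/3
step 6: merge (BCV,UY) at d=59/3; branch lengths BCV→61/12, UY→47/6; new cluster BCUVY
  updated: d(BCUVY,EJR)=332/15
step 7: merge (BCUVY,EJR) at d=332/15; branch lengths BCUVY→37/30, EJR→136/15; new cluster BCEJRUVY
final tree: ((((B:1,C:1):15/4,V:19/4):61/12,(U:2,Y:2):47/6):37/30,((E:2,J:2):0,R:2):136/15)
total length: 2623/60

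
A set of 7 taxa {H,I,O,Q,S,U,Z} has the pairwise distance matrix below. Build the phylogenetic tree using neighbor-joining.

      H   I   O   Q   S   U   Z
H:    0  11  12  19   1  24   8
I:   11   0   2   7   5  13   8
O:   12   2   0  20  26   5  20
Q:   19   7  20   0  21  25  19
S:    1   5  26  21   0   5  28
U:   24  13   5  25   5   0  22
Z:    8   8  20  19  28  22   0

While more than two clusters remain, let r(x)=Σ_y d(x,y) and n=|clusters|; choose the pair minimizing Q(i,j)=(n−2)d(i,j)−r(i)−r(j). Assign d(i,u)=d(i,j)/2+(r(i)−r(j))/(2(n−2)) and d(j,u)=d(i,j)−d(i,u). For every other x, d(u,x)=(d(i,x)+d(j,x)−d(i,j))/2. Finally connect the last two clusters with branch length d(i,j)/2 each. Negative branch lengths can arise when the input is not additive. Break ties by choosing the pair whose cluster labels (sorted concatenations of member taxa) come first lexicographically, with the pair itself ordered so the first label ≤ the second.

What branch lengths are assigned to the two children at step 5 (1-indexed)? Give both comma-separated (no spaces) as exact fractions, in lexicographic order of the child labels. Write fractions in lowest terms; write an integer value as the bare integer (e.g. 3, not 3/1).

3/4,-21/8

1. join H+S (d=1, Q=-156) ⇒ HS; edges |H|=-3/5, |S|=8/5
  updated: d(HS,I)=15/2, d(HS,O)=37/2, d(HS,Q)=39/2, d(HS,U)=14, d(HS,Z)=35/2
2. join O+U (d=5, Q=-249/2) ⇒ OU; edges |O|=13/16, |U|=67/16
  updated: d(HS,OU)=55/4, d(I,OU)=5, d(OU,Q)=20, d(OU,Z)=37/2
3. join HS+OU (d=55/4, Q=-297/4) ⇒ HOSU; edges |HS|=169/24, |OU|=161/24
  updated: d(HOSU,I)=-5/8, d(HOSU,Q)=103/8, d(HOSU,Z)=89/8
4. join HOSU+Z (d=89/8, Q=-157/4) ⇒ HOSUZ; edges |HOSU|=15/8, |Z|=37/4
  updated: d(HOSUZ,I)=-15/8, d(HOSUZ,Q)=83/8
5. join HOSUZ+I (d=-15/8, Q=-31/2) ⇒ HIOSUZ; edges |HOSUZ|=3/4, |I|=-21/8
  updated: d(HIOSUZ,Q)=77/8
6. join HIOSUZ+Q (d=77/8) ⇒ HIOQSUZ; edges |HIOSUZ|=77/16, |Q|=77/16
final tree: (((((H:-3/5,S:8/5):169/24,(O:13/16,U:67/16):161/24):15/8,Z:37/4):3/4,I:-21/8):77/16,Q:77/16)
total length: 309/8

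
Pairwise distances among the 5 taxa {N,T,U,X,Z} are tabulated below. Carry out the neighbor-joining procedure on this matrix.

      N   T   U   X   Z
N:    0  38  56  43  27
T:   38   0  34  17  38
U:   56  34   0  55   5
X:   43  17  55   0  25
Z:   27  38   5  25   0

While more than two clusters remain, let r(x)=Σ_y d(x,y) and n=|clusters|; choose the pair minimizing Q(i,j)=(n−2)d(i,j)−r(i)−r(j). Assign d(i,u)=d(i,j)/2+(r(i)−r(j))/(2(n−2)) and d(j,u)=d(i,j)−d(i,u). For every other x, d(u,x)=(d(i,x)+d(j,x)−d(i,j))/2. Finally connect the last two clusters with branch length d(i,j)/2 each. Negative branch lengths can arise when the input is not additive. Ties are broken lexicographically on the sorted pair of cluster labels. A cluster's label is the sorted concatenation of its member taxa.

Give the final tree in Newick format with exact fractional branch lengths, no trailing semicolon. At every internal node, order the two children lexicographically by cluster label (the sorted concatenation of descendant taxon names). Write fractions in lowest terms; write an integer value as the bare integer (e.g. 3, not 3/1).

(((N:22,(U:35/3,Z:-20/3):17):10,T:25/4):43/8,X:43/8)

1. join U+Z (d=5, Q=-230) ⇒ UZ; edges |U|=35/3, |Z|=-20/3
  updated: d(N,UZ)=39, d(T,UZ)=67/2, d(UZ,X)=75/2
2. join N+UZ (d=39, Q=-152) ⇒ NUZ; edges |N|=22, |UZ|=17
  updated: d(NUZ,T)=65/4, d(NUZ,X)=83/4
3. join NUZ+T (d=65/4, Q=-54) ⇒ NTUZ; edges |NUZ|=10, |T|=25/4
  updated: d(NTUZ,X)=43/4
4. join NTUZ+X (d=43/4) ⇒ NTUXZ; edges |NTUZ|=43/8, |X|=43/8
final tree: (((N:22,(U:35/3,Z:-20/3):17):10,T:25/4):43/8,X:43/8)
total length: 71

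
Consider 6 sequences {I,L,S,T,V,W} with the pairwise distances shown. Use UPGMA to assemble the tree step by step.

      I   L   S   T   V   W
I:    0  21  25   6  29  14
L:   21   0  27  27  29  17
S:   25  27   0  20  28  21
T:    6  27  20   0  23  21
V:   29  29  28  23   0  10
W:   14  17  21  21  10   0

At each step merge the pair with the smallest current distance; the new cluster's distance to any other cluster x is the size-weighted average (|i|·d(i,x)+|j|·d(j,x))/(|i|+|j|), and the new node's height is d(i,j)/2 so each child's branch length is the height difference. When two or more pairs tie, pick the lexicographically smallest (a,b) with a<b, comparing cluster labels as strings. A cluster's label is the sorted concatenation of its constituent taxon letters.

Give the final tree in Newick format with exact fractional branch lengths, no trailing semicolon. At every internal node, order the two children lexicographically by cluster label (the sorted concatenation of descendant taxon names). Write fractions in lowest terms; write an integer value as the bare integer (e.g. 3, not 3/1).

step 1: merge (I,T) at d=6; branch lengths I→3, T→3; new cluster IT
  updated: d(IT,L)=24, d(IT,S)=45/2, d(IT,V)=26, d(IT,W)=35/2
step 2: merge (V,W) at d=10; branch lengths V→5, W→5; new cluster VW
  updated: d(IT,VW)=87/4, d(L,VW)=23, d(S,VW)=49/2
step 3: merge (IT,VW) at d=87/4; branch lengths IT→63/8, VW→47/8; new cluster ITVW
  updated: d(ITVW,L)=47/2, d(ITVW,S)=47/2
step 4: merge (ITVW,L) at d=47/2; branch lengths ITVW→7/8, L→47/4; new cluster ILTVW
  updated: d(ILTVW,S)=121/5
step 5: merge (ILTVW,S) at d=121/5; branch lengths ILTVW→7/20, S→121/10; new cluster ILSTVW
final tree: ((((I:3,T:3):63/8,(V:5,W:5):47/8):7/8,L:47/4):7/20,S:121/10)
total length: 2193/40

((((I:3,T:3):63/8,(V:5,W:5):47/8):7/8,L:47/4):7/20,S:121/10)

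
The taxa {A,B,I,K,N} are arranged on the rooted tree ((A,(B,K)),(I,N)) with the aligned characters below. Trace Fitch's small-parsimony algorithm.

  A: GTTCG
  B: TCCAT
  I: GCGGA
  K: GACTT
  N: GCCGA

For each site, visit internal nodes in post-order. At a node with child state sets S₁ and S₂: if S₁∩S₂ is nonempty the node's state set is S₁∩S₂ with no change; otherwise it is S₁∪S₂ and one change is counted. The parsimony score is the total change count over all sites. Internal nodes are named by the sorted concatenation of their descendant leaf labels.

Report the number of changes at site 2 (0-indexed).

BK@0: {T} ∪ {G} = {G,T} (union, +1)
ABK@0: {G} ∩ {G,T} = {G} (intersection, +0)
IN@0: {G} ∩ {G} = {G} (intersection, +0)
ABIKN@0: {G} ∩ {G} = {G} (intersection, +0)
BK@1: {C} ∪ {A} = {A,C} (union, +1)
ABK@1: {T} ∪ {A,C} = {A,C,T} (union, +1)
IN@1: {C} ∩ {C} = {C} (intersection, +0)
ABIKN@1: {A,C,T} ∩ {C} = {C} (intersection, +0)
BK@2: {C} ∩ {C} = {C} (intersection, +0)
ABK@2: {T} ∪ {C} = {C,T} (union, +1)
IN@2: {G} ∪ {C} = {C,G} (union, +1)
ABIKN@2: {C,T} ∩ {C,G} = {C} (intersection, +0)
BK@3: {A} ∪ {T} = {A,T} (union, +1)
ABK@3: {C} ∪ {A,T} = {A,C,T} (union, +1)
IN@3: {G} ∩ {G} = {G} (intersection, +0)
ABIKN@3: {A,C,T} ∪ {G} = {A,C,G,T} (union, +1)
BK@4: {T} ∩ {T} = {T} (intersection, +0)
ABK@4: {G} ∪ {T} = {G,T} (union, +1)
IN@4: {A} ∩ {A} = {A} (intersection, +0)
ABIKN@4: {G,T} ∪ {A} = {A,G,T} (union, +1)
per-site changes: [1, 2, 2, 3, 2]; total = 10

2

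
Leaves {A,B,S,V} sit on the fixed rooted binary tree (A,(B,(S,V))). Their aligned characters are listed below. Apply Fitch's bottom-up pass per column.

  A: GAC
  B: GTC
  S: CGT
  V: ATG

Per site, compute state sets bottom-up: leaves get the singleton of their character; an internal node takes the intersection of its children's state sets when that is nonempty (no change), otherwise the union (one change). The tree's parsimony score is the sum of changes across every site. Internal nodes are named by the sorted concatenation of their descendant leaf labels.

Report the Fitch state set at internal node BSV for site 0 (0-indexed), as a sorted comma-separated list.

A,C,G

SV@0: {C} ∪ {A} = {A,C} (union, +1)
BSV@0: {G} ∪ {A,C} = {A,C,G} (union, +1)
ABSV@0: {G} ∩ {A,C,G} = {G} (intersection, +0)
SV@1: {G} ∪ {T} = {G,T} (union, +1)
BSV@1: {T} ∩ {G,T} = {T} (intersection, +0)
ABSV@1: {A} ∪ {T} = {A,T} (union, +1)
SV@2: {T} ∪ {G} = {G,T} (union, +1)
BSV@2: {C} ∪ {G,T} = {C,G,T} (union, +1)
ABSV@2: {C} ∩ {C,G,T} = {C} (intersection, +0)
per-site changes: [2, 2, 2]; total = 6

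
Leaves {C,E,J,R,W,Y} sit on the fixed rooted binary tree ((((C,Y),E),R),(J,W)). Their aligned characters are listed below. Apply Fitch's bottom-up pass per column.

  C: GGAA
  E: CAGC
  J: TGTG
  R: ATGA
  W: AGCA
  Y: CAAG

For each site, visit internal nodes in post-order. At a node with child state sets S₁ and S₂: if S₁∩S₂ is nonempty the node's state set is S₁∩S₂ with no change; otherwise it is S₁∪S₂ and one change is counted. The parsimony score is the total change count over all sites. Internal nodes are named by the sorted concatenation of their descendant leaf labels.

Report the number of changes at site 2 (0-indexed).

3

[col 0] CY: children C:{G}, Y:{C} ∪→ {C,G}; cost 1
[col 0] CEY: children CY:{C,G}, E:{C} ∩→ {C}; cost 0
[col 0] CERY: children CEY:{C}, R:{A} ∪→ {A,C}; cost 1
[col 0] JW: children J:{T}, W:{A} ∪→ {A,T}; cost 1
[col 0] CEJRWY: children CERY:{A,C}, JW:{A,T} ∩→ {A}; cost 0
[col 1] CY: children C:{G}, Y:{A} ∪→ {A,G}; cost 1
[col 1] CEY: children CY:{A,G}, E:{A} ∩→ {A}; cost 0
[col 1] CERY: children CEY:{A}, R:{T} ∪→ {A,T}; cost 1
[col 1] JW: children J:{G}, W:{G} ∩→ {G}; cost 0
[col 1] CEJRWY: children CERY:{A,T}, JW:{G} ∪→ {A,G,T}; cost 1
[col 2] CY: children C:{A}, Y:{A} ∩→ {A}; cost 0
[col 2] CEY: children CY:{A}, E:{G} ∪→ {A,G}; cost 1
[col 2] CERY: children CEY:{A,G}, R:{G} ∩→ {G}; cost 0
[col 2] JW: children J:{T}, W:{C} ∪→ {C,T}; cost 1
[col 2] CEJRWY: children CERY:{G}, JW:{C,T} ∪→ {C,G,T}; cost 1
[col 3] CY: children C:{A}, Y:{G} ∪→ {A,G}; cost 1
[col 3] CEY: children CY:{A,G}, E:{C} ∪→ {A,C,G}; cost 1
[col 3] CERY: children CEY:{A,C,G}, R:{A} ∩→ {A}; cost 0
[col 3] JW: children J:{G}, W:{A} ∪→ {A,G}; cost 1
[col 3] CEJRWY: children CERY:{A}, JW:{A,G} ∩→ {A}; cost 0
per-site changes: [3, 3, 3, 3]; total = 12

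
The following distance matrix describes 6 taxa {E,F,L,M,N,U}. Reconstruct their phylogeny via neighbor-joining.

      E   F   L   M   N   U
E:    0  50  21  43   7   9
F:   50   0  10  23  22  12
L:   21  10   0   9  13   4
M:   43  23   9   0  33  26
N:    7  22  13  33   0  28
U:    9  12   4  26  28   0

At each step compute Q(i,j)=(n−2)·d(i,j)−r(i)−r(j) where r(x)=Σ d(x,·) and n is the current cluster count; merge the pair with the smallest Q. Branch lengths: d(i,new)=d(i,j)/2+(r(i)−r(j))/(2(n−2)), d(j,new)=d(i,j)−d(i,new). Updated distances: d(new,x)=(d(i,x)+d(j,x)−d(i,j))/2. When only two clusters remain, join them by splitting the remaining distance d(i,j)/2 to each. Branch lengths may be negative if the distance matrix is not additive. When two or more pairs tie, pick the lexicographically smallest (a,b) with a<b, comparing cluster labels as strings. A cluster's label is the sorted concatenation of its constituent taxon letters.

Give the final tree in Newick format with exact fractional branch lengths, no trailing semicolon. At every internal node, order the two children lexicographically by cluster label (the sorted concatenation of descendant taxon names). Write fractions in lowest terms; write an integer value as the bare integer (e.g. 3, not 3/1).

(((((E:55/8,N:1/8):167/12,U:13/12):41/8,F:77/8):19/8,L:-33/8):105/16,M:105/16)

iteration 1: select E,N (d=7, Q=-205); attach at lengths (55/8, 1/8); label the merged cluster EN
  updated: d(EN,F)=65/2, d(EN,L)=27/2, d(EN,M)=69/2, d(EN,U)=15
iteration 2: select EN,U (d=15, Q=-215/2); attach at lengths (167/12, 13/12); label the merged cluster ENU
  updated: d(ENU,F)=59/4, d(ENU,L)=5/4, d(ENU,M)=91/4
iteration 3: select ENU,F (d=59/4, Q=-57); attach at lengths (41/8, 77/8); label the merged cluster EFNU
  updated: d(EFNU,L)=-7/4, d(EFNU,M)=31/2
iteration 4: select EFNU,L (d=-7/4, Q=-91/4); attach at lengths (19/8, -33/8); label the merged cluster EFLNU
  updated: d(EFLNU,M)=105/8
iteration 5: select EFLNU,M (d=105/8); attach at lengths (105/16, 105/16); label the merged cluster EFLMNU
final tree: (((((E:55/8,N:1/8):167/12,U:13/12):41/8,F:77/8):19/8,L:-33/8):105/16,M:105/16)
total length: 385/8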